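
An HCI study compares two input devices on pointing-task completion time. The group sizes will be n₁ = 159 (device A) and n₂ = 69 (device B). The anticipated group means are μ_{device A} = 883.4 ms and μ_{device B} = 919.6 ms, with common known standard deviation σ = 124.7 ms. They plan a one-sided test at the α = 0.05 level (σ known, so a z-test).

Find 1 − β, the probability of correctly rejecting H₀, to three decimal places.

Power ≈ 0.644

Standardized effect: d = |μ_{device A} − μ_{device B}| / σ = |883.4 − 919.6| / 124.7 = 0.2903
Noncentrality parameter: δ = d / √(1/n₁ + 1/n₂) = 0.2903 / √(1/159 + 1/69) = 2.0137
One-sided α = 0.05 → critical value z_{0.05} = 1.645.
Power = P(Z > 1.645 − δ) = Φ(0.369) = 0.6439.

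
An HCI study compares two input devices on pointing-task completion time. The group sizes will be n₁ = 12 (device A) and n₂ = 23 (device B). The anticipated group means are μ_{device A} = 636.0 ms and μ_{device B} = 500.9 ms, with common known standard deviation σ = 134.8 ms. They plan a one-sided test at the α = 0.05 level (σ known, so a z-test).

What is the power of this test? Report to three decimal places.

Standardized effect: d = |μ_{device A} − μ_{device B}| / σ = |636.0 − 500.9| / 134.8 = 1.0022
Noncentrality parameter: δ = d / √(1/n₁ + 1/n₂) = 1.0022 / √(1/12 + 1/23) = 2.8144
One-sided α = 0.05 → critical value z_{0.05} = 1.645.
Power = Φ(δ − 1.645) = Φ(1.170) = 0.8789.

Power ≈ 0.879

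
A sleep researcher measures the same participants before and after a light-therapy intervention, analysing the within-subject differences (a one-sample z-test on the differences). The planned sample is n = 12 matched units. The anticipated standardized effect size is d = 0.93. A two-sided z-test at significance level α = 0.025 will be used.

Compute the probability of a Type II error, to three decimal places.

Noncentrality parameter: δ = d·√n = 0.93 × √12 = 3.2216
Critical value for a two-sided test at α = 0.025: z_{α/2} = 2.241.
Power = Φ(δ − 2.241) + Φ(−δ − 2.241) = Φ(0.980) + Φ(-5.463) = 0.8365 + 0.0000 = 0.8365.
Type II error: β = 1 − power = 1 − 0.8365 = 0.1635.

β ≈ 0.163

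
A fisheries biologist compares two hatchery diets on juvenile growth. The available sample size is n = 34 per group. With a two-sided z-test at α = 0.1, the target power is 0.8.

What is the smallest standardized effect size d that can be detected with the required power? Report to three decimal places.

Required noncentrality: δ = z_{0.05} + z_{0.20} = 1.645 + 0.842 = 2.486.
(Lower-tail contribution to power is negligible for δ > 0.)
δ = d·√(n/2) ⇒ d = δ/√(n/2) = 2.486/√(34/2) = 0.6031.

d ≈ 0.603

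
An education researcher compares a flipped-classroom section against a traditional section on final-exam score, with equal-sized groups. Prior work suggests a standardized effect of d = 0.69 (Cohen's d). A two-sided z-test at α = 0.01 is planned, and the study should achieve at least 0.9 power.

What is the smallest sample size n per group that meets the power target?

n = 63 per group

Set Φ(δ − 2.576) = 0.9; then δ − 2.576 = Φ⁻¹(0.9) = 1.282, giving δ = 3.857.
(Ignoring the negligible lower-tail rejection probability gives the usual closed-form inversion.)
δ = d·√(n/2) ⇒ n = 2(δ/d)² = 2 × (3.857 / 0.69)² = 62.51.
Round up to the next whole unit.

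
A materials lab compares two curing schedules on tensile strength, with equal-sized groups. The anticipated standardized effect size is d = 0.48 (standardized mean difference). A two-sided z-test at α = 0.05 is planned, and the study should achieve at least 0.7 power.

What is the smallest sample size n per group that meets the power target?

n = 54 per group

Set Φ(δ − 1.960) = 0.7; then δ − 1.960 = Φ⁻¹(0.7) = 0.524, giving δ = 2.484.
(The Φ(−δ − z_{α/2}) term is vanishingly small for δ > 0 and is dropped in the standard sample-size formula.)
δ = d·√(n/2) ⇒ n = 2(δ/d)² = 2 × (2.484 / 0.48)² = 53.58.
Round up to the next whole unit.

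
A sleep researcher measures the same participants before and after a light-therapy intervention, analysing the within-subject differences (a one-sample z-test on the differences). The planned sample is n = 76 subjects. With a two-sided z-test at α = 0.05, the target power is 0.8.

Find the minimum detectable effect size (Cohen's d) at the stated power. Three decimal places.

Need Φ(δ − 1.960) = 0.8, so δ = 1.960 + 0.842 = 2.802.
(The second rejection-region term Φ(−δ − z_{α/2}) is negligible and dropped.)
δ = d·√n ⇒ d = δ/√n = 2.802/√76 = 0.3214.

d ≈ 0.321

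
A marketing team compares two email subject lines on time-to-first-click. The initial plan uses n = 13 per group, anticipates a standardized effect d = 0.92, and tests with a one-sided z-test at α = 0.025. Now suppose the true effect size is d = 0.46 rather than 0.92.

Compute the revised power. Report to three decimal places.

Power ≈ 0.216

With d = 0.46: δ = d·√(n/2) = 0.46 × √(13/2) = 1.1728. Critical value z_{0.025} = 1.960.
Revised power = Φ(δ − 1.960) = Φ(-0.787) = 0.2156.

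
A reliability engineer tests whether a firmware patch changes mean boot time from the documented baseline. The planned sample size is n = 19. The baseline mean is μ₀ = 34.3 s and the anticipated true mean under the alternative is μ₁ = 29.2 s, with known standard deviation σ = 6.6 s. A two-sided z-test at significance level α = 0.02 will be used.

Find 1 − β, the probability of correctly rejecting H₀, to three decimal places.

Power ≈ 0.851

Standardized effect: d = |μ₁ − μ₀| / σ = |29.2 − 34.3| / 6.6 = 0.7727
Noncentrality parameter: δ = d·√n = 0.7727 × √19 = 3.3682
Two-sided α = 0.02 → critical value z_{0.01} = 2.326.
Power = Φ(δ − 2.326) + Φ(−δ − 2.326) = Φ(1.042) + Φ(-5.695) = 0.8513 + 0.0000 = 0.8513.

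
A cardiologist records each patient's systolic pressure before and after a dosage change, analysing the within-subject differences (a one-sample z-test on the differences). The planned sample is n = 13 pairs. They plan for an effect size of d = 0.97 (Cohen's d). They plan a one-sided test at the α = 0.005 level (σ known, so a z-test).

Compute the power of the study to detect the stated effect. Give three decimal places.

Power ≈ 0.822

Noncentrality parameter: δ = d·√n = 0.97 × √13 = 3.4974
Critical value for a one-sided test at α = 0.005: z_α = 2.576.
Power = P(Z > 2.576 − δ) = Φ(0.922) = 0.8216.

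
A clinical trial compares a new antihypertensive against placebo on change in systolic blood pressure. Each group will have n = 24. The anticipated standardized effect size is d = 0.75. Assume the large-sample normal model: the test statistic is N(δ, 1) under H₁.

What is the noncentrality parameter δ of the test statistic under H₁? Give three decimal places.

δ ≈ 2.598

The noncentrality parameter scales effect size by the design's sample-size factor: δ = d·√(n/2) = 0.75 × √(24/2) = 2.5981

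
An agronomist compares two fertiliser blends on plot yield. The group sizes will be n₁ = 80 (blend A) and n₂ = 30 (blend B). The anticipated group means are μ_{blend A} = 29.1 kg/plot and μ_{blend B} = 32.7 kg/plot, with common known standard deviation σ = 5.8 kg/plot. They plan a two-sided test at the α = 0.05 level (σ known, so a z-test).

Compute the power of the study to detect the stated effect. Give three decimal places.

Standardized effect: d = |μ_{blend A} − μ_{blend B}| / σ = |29.1 − 32.7| / 5.8 = 0.6207
Noncentrality parameter: δ = d / √(1/n₁ + 1/n₂) = 0.6207 / √(1/80 + 1/30) = 2.8992
Two-sided α = 0.05 → critical value z_{0.025} = 1.960.
Power = Φ(δ − 1.960) + Φ(−δ − 1.960) = Φ(0.939) + Φ(-4.859) = 0.8262 + 0.0000 = 0.8262.

Power ≈ 0.826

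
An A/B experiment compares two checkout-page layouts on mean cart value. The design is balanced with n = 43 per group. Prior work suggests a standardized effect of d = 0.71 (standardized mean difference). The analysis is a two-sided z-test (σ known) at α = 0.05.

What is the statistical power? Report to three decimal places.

Power ≈ 0.909

Noncentrality parameter: δ = d·√(n/2) = 0.71 × √(43/2) = 3.2921
Critical value for a two-sided test at α = 0.05: z_{α/2} = 1.960.
Power = Φ(δ − 1.960) + Φ(−δ − 1.960) = Φ(1.332) + Φ(-5.252) = 0.9086 + 0.0000 = 0.9086.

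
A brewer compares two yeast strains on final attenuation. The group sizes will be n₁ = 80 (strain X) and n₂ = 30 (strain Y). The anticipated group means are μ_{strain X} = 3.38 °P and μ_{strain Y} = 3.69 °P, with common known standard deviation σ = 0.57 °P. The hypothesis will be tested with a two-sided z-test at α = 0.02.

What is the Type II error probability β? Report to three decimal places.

Standardized effect: d = |μ_{strain X} − μ_{strain Y}| / σ = |3.38 − 3.69| / 0.57 = 0.5439
Noncentrality parameter: δ = d / √(1/n₁ + 1/n₂) = 0.5439 / √(1/80 + 1/30) = 2.5404
Critical value for a two-sided test at α = 0.02: z_{α/2} = 2.326.
Power = Φ(δ − 2.326) + Φ(−δ − 2.326) = Φ(0.214) + Φ(-4.867) = 0.5847 + 0.0000 = 0.5847.
Type II error: β = 1 − power = 1 − 0.5847 = 0.4153.

β ≈ 0.415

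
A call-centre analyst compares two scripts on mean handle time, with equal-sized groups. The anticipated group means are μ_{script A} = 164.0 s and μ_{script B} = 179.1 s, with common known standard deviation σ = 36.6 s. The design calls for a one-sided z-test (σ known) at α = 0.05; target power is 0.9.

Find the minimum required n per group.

n = 101 per group

Standardized effect: d = |μ_{script A} − μ_{script B}| / σ = |164.0 − 179.1| / 36.6 = 0.4126
For power 0.9 need Φ(δ − z_{0.05}) = 0.9, so δ = z_{0.05} + z_{0.10} = 1.645 + 1.282 = 2.926.
δ = d·√(n/2) ⇒ n = 2(δ/d)² = 2 × (2.926 / 0.4126)² = 100.63.
Rounding up, n = 101 per group.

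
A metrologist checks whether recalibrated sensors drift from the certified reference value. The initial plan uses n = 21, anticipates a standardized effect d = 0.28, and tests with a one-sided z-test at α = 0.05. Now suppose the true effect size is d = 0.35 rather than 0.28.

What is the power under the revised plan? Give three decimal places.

Power ≈ 0.484

With d = 0.35: δ = d·√n = 0.35 × √21 = 1.6039. Critical value z_{0.05} = 1.645.
Revised power = P(Z > 1.645 − δ) = Φ(-0.041) = 0.4837.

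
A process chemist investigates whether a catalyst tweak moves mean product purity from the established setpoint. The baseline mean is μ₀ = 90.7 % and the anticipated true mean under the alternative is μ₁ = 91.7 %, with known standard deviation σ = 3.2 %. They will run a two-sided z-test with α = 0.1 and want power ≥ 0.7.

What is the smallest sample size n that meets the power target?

Standardized effect: d = |μ₁ − μ₀| / σ = |91.7 − 90.7| / 3.2 = 0.3125
For power 0.7 need Φ(δ − z_{0.05}) = 0.7, so δ = z_{0.05} + z_{0.30} = 1.645 + 0.524 = 2.169.
(The Φ(−δ − z_{α/2}) term is vanishingly small for δ > 0 and is dropped in the standard sample-size formula.)
δ = d·√n ⇒ n = (δ/d)² = (2.169 / 0.3125)² = 48.19.
Round up to the next whole unit.

n = 49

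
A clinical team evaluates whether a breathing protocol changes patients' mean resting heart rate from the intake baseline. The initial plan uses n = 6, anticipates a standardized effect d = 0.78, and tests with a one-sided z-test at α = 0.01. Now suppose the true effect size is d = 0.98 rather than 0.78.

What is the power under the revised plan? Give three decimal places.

Power ≈ 0.530

With d = 0.98: δ = d·√n = 0.98 × √6 = 2.4005. Critical value z_{0.01} = 2.326.
Revised power = P(Z > 2.326 − δ) = Φ(0.074) = 0.5296.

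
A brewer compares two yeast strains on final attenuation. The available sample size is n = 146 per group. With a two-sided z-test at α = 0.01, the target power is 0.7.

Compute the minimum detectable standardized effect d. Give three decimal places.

Need Φ(δ − 2.576) = 0.7, so δ = 2.576 + 0.524 = 3.100.
(The second rejection-region term Φ(−δ − z_{α/2}) is negligible and dropped.)
δ = d·√(n/2) ⇒ d = δ/√(n/2) = 3.100/√(146/2) = 0.3629.

d ≈ 0.363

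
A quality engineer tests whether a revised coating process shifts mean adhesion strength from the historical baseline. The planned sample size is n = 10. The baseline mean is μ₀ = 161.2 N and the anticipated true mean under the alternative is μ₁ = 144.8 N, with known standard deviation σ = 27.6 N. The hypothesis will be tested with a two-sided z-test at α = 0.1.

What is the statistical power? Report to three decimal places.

Power ≈ 0.593

Standardized effect: d = |μ₁ − μ₀| / σ = |144.8 − 161.2| / 27.6 = 0.5942
Noncentrality parameter: δ = d·√n = 0.5942 × √10 = 1.8790
Critical value for a two-sided test at α = 0.1: z_{α/2} = 1.645.
Power = Φ(δ − 1.645) + Φ(−δ − 1.645) = Φ(0.234) + Φ(-3.524) = 0.5926 + 0.0002 = 0.5928.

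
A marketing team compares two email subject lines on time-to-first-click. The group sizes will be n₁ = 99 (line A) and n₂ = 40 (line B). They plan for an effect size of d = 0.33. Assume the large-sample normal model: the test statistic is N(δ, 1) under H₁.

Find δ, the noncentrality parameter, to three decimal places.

δ ≈ 1.761

δ = d / √(1/n₁ + 1/n₂) = 0.33 / √(1/99 + 1/40) = 1.7614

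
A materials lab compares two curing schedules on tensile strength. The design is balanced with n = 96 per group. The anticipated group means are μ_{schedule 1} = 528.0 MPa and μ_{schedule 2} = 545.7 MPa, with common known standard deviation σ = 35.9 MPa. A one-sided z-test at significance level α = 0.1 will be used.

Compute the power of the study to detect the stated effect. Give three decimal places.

Standardized effect: d = |μ_{schedule 1} − μ_{schedule 2}| / σ = |528.0 − 545.7| / 35.9 = 0.4930
Noncentrality parameter: δ = d·√(n/2) = 0.4930 × √(96/2) = 3.4159
Critical value for a one-sided test at α = 0.1: z_α = 1.282.
Power = P(Z > 1.282 − δ) = Φ(2.134) = 0.9836.

Power ≈ 0.984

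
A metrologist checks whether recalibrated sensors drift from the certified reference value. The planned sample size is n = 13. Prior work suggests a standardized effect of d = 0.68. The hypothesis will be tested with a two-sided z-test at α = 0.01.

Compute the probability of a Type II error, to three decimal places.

Noncentrality parameter: δ = d·√n = 0.68 × √13 = 2.4518
Two-sided α = 0.01 → critical value z_{0.005} = 2.576.
Power = Φ(δ − 2.576) + Φ(−δ − 2.576) = Φ(-0.124) + Φ(-5.028) = 0.4506 + 0.0000 = 0.4506.
Type II error: β = 1 − power = 1 − 0.4506 = 0.5494.

β ≈ 0.549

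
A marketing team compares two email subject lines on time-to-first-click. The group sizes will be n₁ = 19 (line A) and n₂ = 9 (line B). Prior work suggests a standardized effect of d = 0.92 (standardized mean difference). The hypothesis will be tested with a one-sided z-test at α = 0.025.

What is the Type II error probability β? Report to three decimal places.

Noncentrality parameter: δ = d / √(1/n₁ + 1/n₂) = 0.92 / √(1/19 + 1/9) = 2.2736
One-sided α = 0.025 → critical value z_{0.025} = 1.960.
Power = Φ(δ − 1.960) = Φ(0.314) = 0.6231.
Type II error: β = 1 − power = 1 − 0.6231 = 0.3769.

β ≈ 0.377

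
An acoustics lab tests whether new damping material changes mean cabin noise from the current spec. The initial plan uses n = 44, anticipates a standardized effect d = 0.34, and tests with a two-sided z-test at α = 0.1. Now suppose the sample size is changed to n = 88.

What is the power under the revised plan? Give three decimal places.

Power ≈ 0.939

With n = 88: δ = d·√n = 0.34 × √88 = 3.1895. Critical value z_{0.05} = 1.645.
Revised power = Φ(δ − 1.645) + Φ(−δ − 1.645) = Φ(1.545) + Φ(-4.834) = 0.9388 + 0.0000 = 0.9388.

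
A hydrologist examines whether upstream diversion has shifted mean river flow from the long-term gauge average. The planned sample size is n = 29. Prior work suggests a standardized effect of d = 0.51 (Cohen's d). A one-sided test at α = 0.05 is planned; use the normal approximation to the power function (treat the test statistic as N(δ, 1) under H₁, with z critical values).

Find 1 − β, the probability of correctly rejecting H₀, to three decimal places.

Power ≈ 0.865

Noncentrality parameter: δ = d·√n = 0.51 × √29 = 2.7464
Critical value for a one-sided test at α = 0.05: z_α = 1.645.
Power = Φ(δ − 1.645) = Φ(1.102) = 0.8647.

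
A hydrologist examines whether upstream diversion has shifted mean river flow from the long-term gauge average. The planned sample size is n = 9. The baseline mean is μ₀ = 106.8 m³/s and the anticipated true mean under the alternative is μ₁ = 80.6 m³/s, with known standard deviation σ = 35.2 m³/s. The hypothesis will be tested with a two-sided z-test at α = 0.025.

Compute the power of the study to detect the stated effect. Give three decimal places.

Standardized effect: d = |μ₁ − μ₀| / σ = |80.6 − 106.8| / 35.2 = 0.7443
Noncentrality parameter: δ = d·√n = 0.7443 × √9 = 2.2330
Two-sided α = 0.025 → critical value z_{0.0125} = 2.241.
Power = Φ(δ − 2.241) + Φ(−δ − 2.241) = Φ(-0.008) + Φ(-4.474) = 0.4966 + 0.0000 = 0.4966.

Power ≈ 0.497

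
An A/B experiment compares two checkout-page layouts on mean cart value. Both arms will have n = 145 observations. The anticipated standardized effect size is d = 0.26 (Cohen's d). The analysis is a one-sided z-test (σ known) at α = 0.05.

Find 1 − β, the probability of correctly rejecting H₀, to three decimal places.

Noncentrality parameter: δ = d·√(n/2) = 0.26 × √(145/2) = 2.2138
Critical value for a one-sided test at α = 0.05: z_α = 1.645.
Power = P(Z > 1.645 − δ) = Φ(0.569) = 0.7153.

Power ≈ 0.715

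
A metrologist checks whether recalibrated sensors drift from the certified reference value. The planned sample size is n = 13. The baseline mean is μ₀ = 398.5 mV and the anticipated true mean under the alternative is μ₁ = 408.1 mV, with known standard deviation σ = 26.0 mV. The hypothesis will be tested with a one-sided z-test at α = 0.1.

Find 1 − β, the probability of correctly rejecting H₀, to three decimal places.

Standardized effect: d = |μ₁ − μ₀| / σ = |408.1 − 398.5| / 26.0 = 0.3692
Noncentrality parameter: δ = d·√n = 0.3692 × √13 = 1.3313
Critical value for a one-sided test at α = 0.1: z_α = 1.282.
Power = Φ(δ − 1.282) = Φ(0.050) = 0.5198.

Power ≈ 0.520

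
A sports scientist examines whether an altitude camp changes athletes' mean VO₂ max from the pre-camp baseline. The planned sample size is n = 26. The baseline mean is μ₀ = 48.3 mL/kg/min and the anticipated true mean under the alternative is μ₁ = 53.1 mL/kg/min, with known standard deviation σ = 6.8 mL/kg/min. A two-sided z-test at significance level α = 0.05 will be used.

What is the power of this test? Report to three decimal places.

Power ≈ 0.949

Standardized effect: d = |μ₁ − μ₀| / σ = |53.1 − 48.3| / 6.8 = 0.7059
Noncentrality parameter: δ = d·√n = 0.7059 × √26 = 3.5993
Critical value for a two-sided test at α = 0.05: z_{α/2} = 1.960.
Power = Φ(δ − 1.960) + Φ(−δ − 1.960) = Φ(1.639) + Φ(-5.559) = 0.9494 + 0.0000 = 0.9494.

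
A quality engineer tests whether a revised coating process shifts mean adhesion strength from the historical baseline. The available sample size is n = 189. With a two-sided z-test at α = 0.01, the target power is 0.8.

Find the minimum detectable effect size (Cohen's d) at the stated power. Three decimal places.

d ≈ 0.249

Required noncentrality: δ = z_{0.005} + z_{0.20} = 2.576 + 0.842 = 3.417.
(The second rejection-region term Φ(−δ − z_{α/2}) is negligible and dropped.)
δ = d·√n ⇒ d = δ/√n = 3.417/√189 = 0.2486.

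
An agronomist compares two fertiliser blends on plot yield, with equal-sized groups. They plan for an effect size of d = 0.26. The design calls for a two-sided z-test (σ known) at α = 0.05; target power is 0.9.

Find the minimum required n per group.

n = 311 per group

For power 0.9 need Φ(δ − z_{0.025}) = 0.9, so δ = z_{0.025} + z_{0.10} = 1.960 + 1.282 = 3.242.
(For δ > 0 the lower-tail rejection region contributes negligibly to power, so the one-term inversion is standard.)
δ = d·√(n/2) ⇒ n = 2(δ/d)² = 2 × (3.242 / 0.26)² = 310.87.
Rounding up, n = 311 per group.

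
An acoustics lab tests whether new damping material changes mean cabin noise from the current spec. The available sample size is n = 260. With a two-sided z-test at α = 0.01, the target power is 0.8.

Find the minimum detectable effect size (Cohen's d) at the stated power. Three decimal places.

d ≈ 0.212

Required noncentrality: δ = z_{0.005} + z_{0.20} = 2.576 + 0.842 = 3.417.
(Lower-tail contribution to power is negligible for δ > 0.)
δ = d·√n ⇒ d = δ/√n = 3.417/√260 = 0.2119.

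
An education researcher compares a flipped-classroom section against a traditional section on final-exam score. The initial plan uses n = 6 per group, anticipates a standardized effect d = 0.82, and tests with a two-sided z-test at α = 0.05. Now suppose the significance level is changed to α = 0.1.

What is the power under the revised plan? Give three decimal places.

δ = d·√(n/2) = 0.82 × √(6/2) = 1.4203 (unchanged). New critical value: z_{0.05} = 1.645.
Revised power = Φ(δ − 1.645) + Φ(−δ − 1.645) = Φ(-0.225) + Φ(-3.065) = 0.4112 + 0.0011 = 0.4122.

Power ≈ 0.412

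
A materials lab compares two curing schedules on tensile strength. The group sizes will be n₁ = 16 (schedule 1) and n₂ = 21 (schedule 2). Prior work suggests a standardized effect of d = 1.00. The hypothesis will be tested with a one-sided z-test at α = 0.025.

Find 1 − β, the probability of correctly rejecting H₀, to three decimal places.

Power ≈ 0.854

Noncentrality parameter: δ = d / √(1/n₁ + 1/n₂) = 1.00 / √(1/16 + 1/21) = 3.0135
Critical value for a one-sided test at α = 0.025: z_α = 1.960.
Power = P(Z > 1.960 − δ) = Φ(1.054) = 0.8539.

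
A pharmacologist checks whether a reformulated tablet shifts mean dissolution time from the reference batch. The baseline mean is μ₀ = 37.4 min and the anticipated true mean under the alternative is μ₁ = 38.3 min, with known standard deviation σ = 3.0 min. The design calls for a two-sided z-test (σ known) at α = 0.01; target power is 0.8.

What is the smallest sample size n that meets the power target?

n = 130

Standardized effect: d = |μ₁ − μ₀| / σ = |38.3 − 37.4| / 3.0 = 0.3000
Set Φ(δ − 2.576) = 0.8; then δ − 2.576 = Φ⁻¹(0.8) = 0.842, giving δ = 3.417.
(Ignoring the negligible lower-tail rejection probability gives the usual closed-form inversion.)
δ = d·√n ⇒ n = (δ/d)² = (3.417 / 0.3000)² = 129.77.
Rounding up, n = 130.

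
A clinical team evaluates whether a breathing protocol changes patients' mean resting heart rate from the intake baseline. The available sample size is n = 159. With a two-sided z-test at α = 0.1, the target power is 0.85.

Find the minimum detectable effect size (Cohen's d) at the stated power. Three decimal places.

Required noncentrality: δ = z_{0.05} + z_{0.15} = 1.645 + 1.036 = 2.681.
(Lower-tail contribution to power is negligible for δ > 0.)
δ = d·√n ⇒ d = δ/√n = 2.681/√159 = 0.2126.

d ≈ 0.213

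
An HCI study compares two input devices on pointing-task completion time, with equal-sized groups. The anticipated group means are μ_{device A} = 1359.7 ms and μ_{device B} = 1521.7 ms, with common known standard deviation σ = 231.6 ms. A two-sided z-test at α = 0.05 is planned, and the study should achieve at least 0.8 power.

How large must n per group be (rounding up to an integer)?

n = 33 per group

Standardized effect: d = |μ_{device A} − μ_{device B}| / σ = |1359.7 − 1521.7| / 231.6 = 0.6995
For power 0.8 need Φ(δ − z_{0.025}) = 0.8, so δ = z_{0.025} + z_{0.20} = 1.960 + 0.842 = 2.802.
(Ignoring the negligible lower-tail rejection probability gives the usual closed-form inversion.)
δ = d·√(n/2) ⇒ n = 2(δ/d)² = 2 × (2.802 / 0.6995)² = 32.08.
Round up to the next whole unit.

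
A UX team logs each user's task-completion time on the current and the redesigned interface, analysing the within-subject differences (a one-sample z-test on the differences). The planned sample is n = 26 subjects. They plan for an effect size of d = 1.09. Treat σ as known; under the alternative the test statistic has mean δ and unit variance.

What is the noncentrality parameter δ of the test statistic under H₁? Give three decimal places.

δ = d·√n = 1.09 × √26 = 5.5579

δ ≈ 5.558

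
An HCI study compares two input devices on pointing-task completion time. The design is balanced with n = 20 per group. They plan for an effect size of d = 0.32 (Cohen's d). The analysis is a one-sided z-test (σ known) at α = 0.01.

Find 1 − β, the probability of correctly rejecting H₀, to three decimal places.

Noncentrality parameter: δ = d·√(n/2) = 0.32 × √(20/2) = 1.0119
Critical value for a one-sided test at α = 0.01: z_α = 2.326.
Power = P(Z > 2.326 − δ) = Φ(-1.314) = 0.0944.

Power ≈ 0.094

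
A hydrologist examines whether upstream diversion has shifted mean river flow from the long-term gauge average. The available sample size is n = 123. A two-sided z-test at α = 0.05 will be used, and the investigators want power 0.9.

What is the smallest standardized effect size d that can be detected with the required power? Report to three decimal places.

d ≈ 0.292

Required noncentrality: δ = z_{0.025} + z_{0.10} = 1.960 + 1.282 = 3.242.
(The second rejection-region term Φ(−δ − z_{α/2}) is negligible and dropped.)
δ = d·√n ⇒ d = δ/√n = 3.242/√123 = 0.2923.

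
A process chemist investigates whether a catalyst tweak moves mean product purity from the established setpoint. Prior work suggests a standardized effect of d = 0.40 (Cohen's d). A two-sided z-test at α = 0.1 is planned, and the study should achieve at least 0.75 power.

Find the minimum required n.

n = 34

Set Φ(δ − 1.645) = 0.75; then δ − 1.645 = Φ⁻¹(0.75) = 0.674, giving δ = 2.319.
(For δ > 0 the lower-tail rejection region contributes negligibly to power, so the one-term inversion is standard.)
δ = d·√n ⇒ n = (δ/d)² = (2.319 / 0.40)² = 33.62.
Round up to the next whole unit.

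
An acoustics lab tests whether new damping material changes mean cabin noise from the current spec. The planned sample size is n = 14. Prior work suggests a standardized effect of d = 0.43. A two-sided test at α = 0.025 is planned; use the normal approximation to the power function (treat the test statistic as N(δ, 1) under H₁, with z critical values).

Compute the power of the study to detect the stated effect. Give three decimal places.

Noncentrality parameter: δ = d·√n = 0.43 × √14 = 1.6089
Critical value for a two-sided test at α = 0.025: z_{α/2} = 2.241.
Power = Φ(δ − 2.241) + Φ(−δ − 2.241) = Φ(-0.632) + Φ(-3.850) = 0.2635 + 0.0001 = 0.2636.

Power ≈ 0.264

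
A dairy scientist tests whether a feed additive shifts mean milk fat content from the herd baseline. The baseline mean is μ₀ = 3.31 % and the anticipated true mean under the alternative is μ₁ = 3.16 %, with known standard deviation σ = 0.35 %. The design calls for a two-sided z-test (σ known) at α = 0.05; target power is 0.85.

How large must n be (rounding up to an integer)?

Standardized effect: d = |μ₁ − μ₀| / σ = |3.16 − 3.31| / 0.35 = 0.4286
Set Φ(δ − 1.960) = 0.85; then δ − 1.960 = Φ⁻¹(0.85) = 1.036, giving δ = 2.996.
(Ignoring the negligible lower-tail rejection probability gives the usual closed-form inversion.)
δ = d·√n ⇒ n = (δ/d)² = (2.996 / 0.4286)² = 48.88.
Round up to the next whole unit.

n = 49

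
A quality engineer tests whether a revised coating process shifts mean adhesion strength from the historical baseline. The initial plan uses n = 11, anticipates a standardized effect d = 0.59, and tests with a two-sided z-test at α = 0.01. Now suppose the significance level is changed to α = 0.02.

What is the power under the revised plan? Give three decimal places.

δ = d·√n = 0.59 × √11 = 1.9568 (unchanged). New critical value: z_{0.01} = 2.326.
Revised power = Φ(δ − 2.326) + Φ(−δ − 2.326) = Φ(-0.370) + Φ(-4.283) = 0.3559 + 0.0000 = 0.3559.

Power ≈ 0.356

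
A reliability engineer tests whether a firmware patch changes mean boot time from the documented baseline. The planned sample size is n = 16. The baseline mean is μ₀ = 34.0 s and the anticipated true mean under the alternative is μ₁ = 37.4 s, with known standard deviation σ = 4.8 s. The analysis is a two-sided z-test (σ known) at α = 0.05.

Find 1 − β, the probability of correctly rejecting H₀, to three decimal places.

Standardized effect: d = |μ₁ − μ₀| / σ = |37.4 − 34.0| / 4.8 = 0.7083
Noncentrality parameter: δ = d·√n = 0.7083 × √16 = 2.8333
Two-sided α = 0.05 → critical value z_{0.025} = 1.960.
Power = Φ(δ − 1.960) + Φ(−δ − 1.960) = Φ(0.873) + Φ(-4.793) = 0.8088 + 0.0000 = 0.8088.

Power ≈ 0.809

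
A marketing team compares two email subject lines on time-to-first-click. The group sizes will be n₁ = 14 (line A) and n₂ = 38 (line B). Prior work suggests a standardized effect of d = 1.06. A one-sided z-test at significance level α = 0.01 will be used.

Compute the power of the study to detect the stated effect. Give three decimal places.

Power ≈ 0.856

Noncentrality parameter: δ = d / √(1/n₁ + 1/n₂) = 1.06 / √(1/14 + 1/38) = 3.3905
One-sided α = 0.01 → critical value z_{0.01} = 2.326.
Power = P(Z > 2.326 − δ) = Φ(1.064) = 0.8564.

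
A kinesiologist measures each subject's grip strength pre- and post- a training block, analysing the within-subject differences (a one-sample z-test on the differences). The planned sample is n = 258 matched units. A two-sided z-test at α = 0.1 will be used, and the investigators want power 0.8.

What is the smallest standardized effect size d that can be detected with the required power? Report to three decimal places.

Required noncentrality: δ = z_{0.05} + z_{0.20} = 1.645 + 0.842 = 2.486.
(The second rejection-region term Φ(−δ − z_{α/2}) is negligible and dropped.)
δ = d·√n ⇒ d = δ/√n = 2.486/√258 = 0.1548.

d ≈ 0.155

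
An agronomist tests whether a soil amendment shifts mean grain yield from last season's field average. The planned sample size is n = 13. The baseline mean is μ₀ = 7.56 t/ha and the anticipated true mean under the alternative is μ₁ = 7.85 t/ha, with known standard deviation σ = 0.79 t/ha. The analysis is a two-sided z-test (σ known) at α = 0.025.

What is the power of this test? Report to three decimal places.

Standardized effect: d = |μ₁ − μ₀| / σ = |7.85 − 7.56| / 0.79 = 0.3671
Noncentrality parameter: δ = d·√n = 0.3671 × √13 = 1.3236
Critical value for a two-sided test at α = 0.025: z_{α/2} = 2.241.
Power = Φ(δ − 2.241) + Φ(−δ − 2.241) = Φ(-0.918) + Φ(-3.565) = 0.1793 + 0.0002 = 0.1795.

Power ≈ 0.180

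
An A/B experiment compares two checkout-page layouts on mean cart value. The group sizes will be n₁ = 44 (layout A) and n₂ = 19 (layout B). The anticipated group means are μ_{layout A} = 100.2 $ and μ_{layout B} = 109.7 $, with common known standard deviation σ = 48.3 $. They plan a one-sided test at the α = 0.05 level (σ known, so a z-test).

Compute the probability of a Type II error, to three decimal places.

β ≈ 0.823

Standardized effect: d = |μ_{layout A} − μ_{layout B}| / σ = |100.2 − 109.7| / 48.3 = 0.1967
Noncentrality parameter: δ = d / √(1/n₁ + 1/n₂) = 0.1967 / √(1/44 + 1/19) = 0.7165
One-sided α = 0.05 → critical value z_{0.05} = 1.645.
Power = P(Z > 1.645 − δ) = Φ(-0.928) = 0.1766.
Type II error: β = 1 − power = 1 − 0.1766 = 0.8234.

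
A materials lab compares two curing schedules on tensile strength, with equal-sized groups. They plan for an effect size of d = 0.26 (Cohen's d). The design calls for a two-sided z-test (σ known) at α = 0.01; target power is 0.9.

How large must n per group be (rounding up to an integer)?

n = 441 per group

For power 0.9 need Φ(δ − z_{0.005}) = 0.9, so δ = z_{0.005} + z_{0.10} = 2.576 + 1.282 = 3.857.
(For δ > 0 the lower-tail rejection region contributes negligibly to power, so the one-term inversion is standard.)
δ = d·√(n/2) ⇒ n = 2(δ/d)² = 2 × (3.857 / 0.26)² = 440.22.
Round up to the next whole unit.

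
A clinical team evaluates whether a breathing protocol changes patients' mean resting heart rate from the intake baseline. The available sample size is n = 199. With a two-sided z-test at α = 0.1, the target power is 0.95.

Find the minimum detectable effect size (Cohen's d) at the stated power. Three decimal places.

Required noncentrality: δ = z_{0.05} + z_{0.05} = 1.645 + 1.645 = 3.290.
(The second rejection-region term Φ(−δ − z_{α/2}) is negligible and dropped.)
δ = d·√n ⇒ d = δ/√n = 3.290/√199 = 0.2332.

d ≈ 0.233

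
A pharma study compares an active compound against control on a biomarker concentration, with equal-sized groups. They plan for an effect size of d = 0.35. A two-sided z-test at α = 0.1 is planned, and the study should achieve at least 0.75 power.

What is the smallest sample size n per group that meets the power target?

n = 88 per group

For power 0.75 need Φ(δ − z_{0.05}) = 0.75, so δ = z_{0.05} + z_{0.25} = 1.645 + 0.674 = 2.319.
(The Φ(−δ − z_{α/2}) term is vanishingly small for δ > 0 and is dropped in the standard sample-size formula.)
δ = d·√(n/2) ⇒ n = 2(δ/d)² = 2 × (2.319 / 0.35)² = 87.83.
Round up to the next whole unit.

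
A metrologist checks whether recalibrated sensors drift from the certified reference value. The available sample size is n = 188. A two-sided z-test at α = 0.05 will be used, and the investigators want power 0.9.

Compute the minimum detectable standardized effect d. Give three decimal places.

d ≈ 0.236

Required noncentrality: δ = z_{0.025} + z_{0.10} = 1.960 + 1.282 = 3.242.
(Lower-tail contribution to power is negligible for δ > 0.)
δ = d·√n ⇒ d = δ/√n = 3.242/√188 = 0.2364.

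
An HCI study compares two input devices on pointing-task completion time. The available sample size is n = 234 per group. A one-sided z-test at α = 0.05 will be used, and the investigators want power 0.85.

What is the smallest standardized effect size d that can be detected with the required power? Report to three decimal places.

Need Φ(δ − 1.645) = 0.85, so δ = 1.645 + 1.036 = 2.681.
δ = d·√(n/2) ⇒ d = δ/√(n/2) = 2.681/√(234/2) = 0.2479.

d ≈ 0.248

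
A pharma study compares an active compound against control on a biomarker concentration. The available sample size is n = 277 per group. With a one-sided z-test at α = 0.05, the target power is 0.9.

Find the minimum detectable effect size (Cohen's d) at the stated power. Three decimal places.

d ≈ 0.249

Required noncentrality: δ = z_{0.05} + z_{0.10} = 1.645 + 1.282 = 2.926.
δ = d·√(n/2) ⇒ d = δ/√(n/2) = 2.926/√(277/2) = 0.2487.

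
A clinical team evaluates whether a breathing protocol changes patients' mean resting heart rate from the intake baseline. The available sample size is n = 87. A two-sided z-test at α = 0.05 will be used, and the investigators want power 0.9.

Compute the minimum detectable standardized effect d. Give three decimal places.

d ≈ 0.348

Need Φ(δ − 1.960) = 0.9, so δ = 1.960 + 1.282 = 3.242.
(Lower-tail contribution to power is negligible for δ > 0.)
δ = d·√n ⇒ d = δ/√n = 3.242/√87 = 0.3475.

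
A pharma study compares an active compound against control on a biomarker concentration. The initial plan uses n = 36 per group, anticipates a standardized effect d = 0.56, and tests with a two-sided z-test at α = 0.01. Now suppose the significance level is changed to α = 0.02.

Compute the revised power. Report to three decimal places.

δ = d·√(n/2) = 0.56 × √(36/2) = 2.3759 (unchanged). New critical value: z_{0.01} = 2.326.
Revised power = Φ(δ − 2.326) + Φ(−δ − 2.326) = Φ(0.050) + Φ(-4.702) = 0.5198 + 0.0000 = 0.5198.

Power ≈ 0.520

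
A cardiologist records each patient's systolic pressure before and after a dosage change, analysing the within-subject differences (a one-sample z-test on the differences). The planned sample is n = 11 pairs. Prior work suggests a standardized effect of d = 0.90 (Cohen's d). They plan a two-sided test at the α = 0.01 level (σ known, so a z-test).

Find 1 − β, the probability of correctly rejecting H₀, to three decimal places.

Noncentrality parameter: δ = d·√n = 0.90 × √11 = 2.9850
Two-sided α = 0.01 → critical value z_{0.005} = 2.576.
Power = Φ(δ − 2.576) + Φ(−δ − 2.576) = Φ(0.409) + Φ(-5.561) = 0.6588 + 0.0000 = 0.6588.

Power ≈ 0.659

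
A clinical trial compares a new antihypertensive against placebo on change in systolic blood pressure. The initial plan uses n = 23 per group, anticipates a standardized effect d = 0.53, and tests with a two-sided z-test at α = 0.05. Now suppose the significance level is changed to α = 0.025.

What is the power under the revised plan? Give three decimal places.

δ = d·√(n/2) = 0.53 × √(23/2) = 1.7973 (unchanged). New critical value: z_{0.0125} = 2.241.
Revised power = Φ(δ − 2.241) + Φ(−δ − 2.241) = Φ(-0.444) + Φ(-4.039) = 0.3285 + 0.0000 = 0.3285.

Power ≈ 0.329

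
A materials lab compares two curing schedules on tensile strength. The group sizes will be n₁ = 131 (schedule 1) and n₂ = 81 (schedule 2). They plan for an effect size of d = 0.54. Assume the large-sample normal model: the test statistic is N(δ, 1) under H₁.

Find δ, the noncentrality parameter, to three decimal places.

δ ≈ 3.820

The noncentrality parameter scales effect size by the design's sample-size factor: δ = d / √(1/n₁ + 1/n₂) = 0.54 / √(1/131 + 1/81) = 3.8204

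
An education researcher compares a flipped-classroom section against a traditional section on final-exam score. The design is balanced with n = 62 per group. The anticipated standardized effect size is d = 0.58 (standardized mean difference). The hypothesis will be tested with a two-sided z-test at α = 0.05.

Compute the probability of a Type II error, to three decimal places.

Noncentrality parameter: δ = d·√(n/2) = 0.58 × √(62/2) = 3.2293
Two-sided α = 0.05 → critical value z_{0.025} = 1.960.
Power = Φ(δ − 1.960) + Φ(−δ − 1.960) = Φ(1.269) + Φ(-5.189) = 0.8978 + 0.0000 = 0.8978.
Type II error: β = 1 − power = 1 − 0.8978 = 0.1022.

β ≈ 0.102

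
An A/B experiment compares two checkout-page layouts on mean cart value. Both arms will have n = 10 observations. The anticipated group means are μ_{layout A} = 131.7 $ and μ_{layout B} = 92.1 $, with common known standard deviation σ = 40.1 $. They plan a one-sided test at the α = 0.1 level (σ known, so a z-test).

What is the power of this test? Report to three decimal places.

Power ≈ 0.823

Standardized effect: d = |μ_{layout A} − μ_{layout B}| / σ = |131.7 − 92.1| / 40.1 = 0.9875
Noncentrality parameter: δ = d·√(n/2) = 0.9875 × √(10/2) = 2.2082
Critical value for a one-sided test at α = 0.1: z_α = 1.282.
Power = P(Z > 1.282 − δ) = Φ(0.927) = 0.8229.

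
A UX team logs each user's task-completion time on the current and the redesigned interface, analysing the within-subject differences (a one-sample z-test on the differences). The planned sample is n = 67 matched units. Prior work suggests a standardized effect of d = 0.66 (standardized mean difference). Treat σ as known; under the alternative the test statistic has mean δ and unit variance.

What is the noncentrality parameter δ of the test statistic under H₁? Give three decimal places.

δ = d·√n = 0.66 × √67 = 5.4023

δ ≈ 5.402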